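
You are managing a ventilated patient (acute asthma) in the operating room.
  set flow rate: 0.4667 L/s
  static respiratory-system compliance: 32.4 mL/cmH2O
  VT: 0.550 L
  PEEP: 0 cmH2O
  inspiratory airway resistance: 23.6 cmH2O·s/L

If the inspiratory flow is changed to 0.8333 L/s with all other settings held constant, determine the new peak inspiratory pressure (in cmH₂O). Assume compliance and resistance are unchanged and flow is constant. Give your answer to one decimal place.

36.6

PIP = Vt/C + R·V̇ + PEEP (constant-flow equation of motion).
Only the resistive term changes: ΔPIP = R × ΔV̇ = 23.6 × (0.8333 − 0.4667) = 23.6 × 0.3666 = 8.652 cmH2O.
Original PIP = 550/32.4 + 23.6×0.4667 + 0 = 27.989 cmH2O; new PIP = 27.989 + (8.652) = 36.641 cmH2O.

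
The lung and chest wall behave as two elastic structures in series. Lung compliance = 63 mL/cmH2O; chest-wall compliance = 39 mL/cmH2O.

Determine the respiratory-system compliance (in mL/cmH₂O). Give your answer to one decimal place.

Lung and chest wall are elastances in series: 1/Crs = 1/CL + 1/Ccw.
1/Crs = 1/63 + 1/39 = 0.04151.
Crs = 24.091 mL/cmH2O.

24.1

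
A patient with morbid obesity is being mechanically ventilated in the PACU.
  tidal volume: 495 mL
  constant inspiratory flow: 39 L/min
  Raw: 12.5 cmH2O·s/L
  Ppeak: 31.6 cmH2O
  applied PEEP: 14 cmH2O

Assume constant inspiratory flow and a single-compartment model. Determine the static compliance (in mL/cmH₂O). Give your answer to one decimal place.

52.2

Flow: 39 L/min ÷ 60 = 0.65 L/s.
Equation of motion (constant flow): PIP = Vt/C + R·V̇ + PEEP.
Vt/C = PIP − R·V̇ − PEEP = 31.6 − 12.5×0.65 − 14 = 31.6 − 8.125 − 14 = 9.475 cmH2O.
C = Vt / 9.475 = 495 / 9.475 = 52.243 mL/cmH2O.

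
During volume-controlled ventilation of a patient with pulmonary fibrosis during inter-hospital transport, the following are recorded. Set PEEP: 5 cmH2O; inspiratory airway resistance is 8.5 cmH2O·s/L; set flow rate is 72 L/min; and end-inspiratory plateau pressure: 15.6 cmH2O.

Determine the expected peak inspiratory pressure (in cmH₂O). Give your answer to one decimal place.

Flow: 72 L/min ÷ 60 = 1.2 L/s.
PIP = Pplat + Raw × flow = 15.6 + 8.5 × 1.2 = 15.6 + 10.2 = 25.8 cmH2O.

25.8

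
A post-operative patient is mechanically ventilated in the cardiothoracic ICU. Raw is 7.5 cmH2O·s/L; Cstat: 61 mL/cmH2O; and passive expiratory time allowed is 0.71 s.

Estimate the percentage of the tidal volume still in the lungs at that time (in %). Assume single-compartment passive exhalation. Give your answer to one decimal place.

21.2

τ = R × C = 7.5 × 61 mL/cmH2O = 7.5 × 0.061 L/cmH2O = 0.4575 s.
Passive exhalation: V(t)/V₀ = e^(−t/τ) = e^(−0.71/0.4575) = 0.2118.
Fraction remaining = 0.2118 → 21.18%.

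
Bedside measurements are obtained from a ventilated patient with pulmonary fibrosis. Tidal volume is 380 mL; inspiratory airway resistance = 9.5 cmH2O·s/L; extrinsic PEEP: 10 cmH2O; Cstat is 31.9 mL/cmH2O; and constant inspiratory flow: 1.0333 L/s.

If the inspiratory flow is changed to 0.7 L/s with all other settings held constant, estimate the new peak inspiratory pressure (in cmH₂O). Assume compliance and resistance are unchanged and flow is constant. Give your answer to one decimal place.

28.6

PIP = Vt/C + R·V̇ + PEEP (constant-flow equation of motion).
Only the resistive term changes: ΔPIP = R × ΔV̇ = 9.5 × (0.7 − 1.0333) = 9.5 × -0.3333 = -3.166 cmH2O.
Original PIP = 380/31.9 + 9.5×1.0333 + 10 = 31.729 cmH2O; new PIP = 31.729 + (-3.166) = 28.563 cmH2O.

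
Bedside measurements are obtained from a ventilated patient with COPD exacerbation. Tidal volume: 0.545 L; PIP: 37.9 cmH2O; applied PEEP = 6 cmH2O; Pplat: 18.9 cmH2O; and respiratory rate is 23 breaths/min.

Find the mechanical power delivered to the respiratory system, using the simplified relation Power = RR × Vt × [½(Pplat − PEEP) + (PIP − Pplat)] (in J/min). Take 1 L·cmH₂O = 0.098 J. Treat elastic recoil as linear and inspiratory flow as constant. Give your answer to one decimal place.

Per-breath work = Vt × [½(Pplat−PEEP) + (PIP−Pplat)] = 0.545 × [0.5×12.9 + 19.0] = 0.545 × 25.45 = 13.87 L·cmH2O.
Power = 23 × 13.87 = 319.01 L·cmH2O/min.
× 0.098 J/(L·cmH2O) → 31.263 J/min.

31.3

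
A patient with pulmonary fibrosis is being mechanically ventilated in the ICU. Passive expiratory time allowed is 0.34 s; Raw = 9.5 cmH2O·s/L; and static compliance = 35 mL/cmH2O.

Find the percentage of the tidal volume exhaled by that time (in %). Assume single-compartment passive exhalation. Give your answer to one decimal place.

τ = R × C = 9.5 × 35 mL/cmH2O = 9.5 × 0.035 L/cmH2O = 0.3325 s.
Passive exhalation: V(t)/V₀ = e^(−t/τ) = e^(−0.34/0.3325) = 0.3597.
Fraction exhaled = 1 − 0.3597 = 0.6403 → 64.03%.

64.0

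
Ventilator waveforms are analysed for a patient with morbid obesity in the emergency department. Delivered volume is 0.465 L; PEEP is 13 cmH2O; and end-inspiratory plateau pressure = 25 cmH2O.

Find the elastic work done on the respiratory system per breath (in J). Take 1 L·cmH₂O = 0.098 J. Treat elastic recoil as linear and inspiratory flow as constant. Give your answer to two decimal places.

Elastic work ≈ ½ × (Pplat − PEEP) × Vt = 0.5 × (25 − 13) × 0.465 L = 0.5 × 12.0 × 0.465 = 2.79 L·cmH2O.
× 0.098 J/(L·cmH2O) → 0.2734 J.

0.27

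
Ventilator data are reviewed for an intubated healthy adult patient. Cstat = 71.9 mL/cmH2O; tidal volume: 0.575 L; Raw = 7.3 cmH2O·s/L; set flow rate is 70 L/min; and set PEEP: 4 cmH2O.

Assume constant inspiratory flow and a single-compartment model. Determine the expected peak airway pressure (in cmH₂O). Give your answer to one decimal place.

Flow: 70 L/min ÷ 60 = 1.1667 L/s.
Equation of motion (constant flow): PIP = Vt/C + R·V̇ + PEEP.
PIP = 575/71.9 + 7.3×1.1667 + 4 = 7.997 + 8.517 + 4 = 20.514 cmH2O.

20.5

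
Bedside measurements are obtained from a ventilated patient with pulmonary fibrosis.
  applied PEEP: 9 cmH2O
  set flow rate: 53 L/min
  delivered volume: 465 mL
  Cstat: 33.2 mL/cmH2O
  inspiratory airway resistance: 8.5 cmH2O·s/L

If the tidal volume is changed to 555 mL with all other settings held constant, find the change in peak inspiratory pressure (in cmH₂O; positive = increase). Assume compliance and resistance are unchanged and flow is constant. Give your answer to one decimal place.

PIP = Vt/C + R·V̇ + PEEP (constant-flow equation of motion).
Only the elastic term changes: ΔPIP = ΔVt / C = (555 − 465) / 33.2 = 2.711 cmH2O.

2.7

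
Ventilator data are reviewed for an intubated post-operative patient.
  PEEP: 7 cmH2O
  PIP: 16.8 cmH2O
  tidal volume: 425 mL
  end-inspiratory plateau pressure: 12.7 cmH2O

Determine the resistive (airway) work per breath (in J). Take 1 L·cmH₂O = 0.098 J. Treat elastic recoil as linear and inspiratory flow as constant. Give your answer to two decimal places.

With constant inspiratory flow the resistive pressure is constant at PIP − Pplat = 16.8 − 12.7 = 4.1 cmH2O, so resistive work = 4.1 × 0.425 = 1.743 L·cmH2O.
× 0.098 J/(L·cmH2O) → 0.1708 J.

0.17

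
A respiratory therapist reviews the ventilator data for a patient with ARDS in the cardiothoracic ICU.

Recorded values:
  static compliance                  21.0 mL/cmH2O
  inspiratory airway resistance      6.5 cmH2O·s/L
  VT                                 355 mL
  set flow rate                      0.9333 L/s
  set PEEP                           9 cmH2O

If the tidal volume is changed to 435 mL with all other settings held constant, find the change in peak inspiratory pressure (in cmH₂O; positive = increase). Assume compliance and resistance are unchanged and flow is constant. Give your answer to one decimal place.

PIP = Vt/C + R·V̇ + PEEP (constant-flow equation of motion).
Only the elastic term changes: ΔPIP = ΔVt / C = (435 − 355) / 21.0 = 3.81 cmH2O.

3.8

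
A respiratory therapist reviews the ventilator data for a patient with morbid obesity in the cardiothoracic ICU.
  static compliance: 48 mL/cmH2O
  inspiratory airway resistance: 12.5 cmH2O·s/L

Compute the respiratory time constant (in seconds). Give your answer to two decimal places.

0.60

τ = R × C = 12.5 × 48 mL/cmH2O = 12.5 × 0.048 L/cmH2O = 0.6 s.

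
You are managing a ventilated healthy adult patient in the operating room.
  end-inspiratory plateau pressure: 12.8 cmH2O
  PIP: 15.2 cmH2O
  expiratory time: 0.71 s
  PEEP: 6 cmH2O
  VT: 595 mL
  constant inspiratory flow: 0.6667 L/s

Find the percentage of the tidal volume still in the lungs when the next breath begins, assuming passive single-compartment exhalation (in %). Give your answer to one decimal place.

R = (PIP − Pplat)/V̇ = (15.2 − 12.8) / 0.6667 = 2.4/0.6667 = 3.6 cmH2O·s/L.
C = Vt/(Pplat − PEEP) = 595.0 / (12.8 − 6) = 595.0/6.8 = 87.5 mL/cmH2O.
τ = R × C = 3.6 × 0.0875 L/cmH2O = 0.315 s.
Fraction remaining at end-expiration = e^(−Te/τ) = e^(−0.71/0.315) = 0.105 → 10.5%.

10.5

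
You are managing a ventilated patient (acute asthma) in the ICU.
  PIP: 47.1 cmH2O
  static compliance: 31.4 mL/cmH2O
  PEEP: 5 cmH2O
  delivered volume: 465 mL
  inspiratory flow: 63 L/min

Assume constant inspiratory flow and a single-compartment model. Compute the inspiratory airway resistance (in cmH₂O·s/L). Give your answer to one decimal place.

26.0

Flow: 63 L/min ÷ 60 = 1.05 L/s.
Equation of motion (constant flow): PIP = Vt/C + R·V̇ + PEEP.
R·V̇ = PIP − Vt/C − PEEP = 47.1 − 465/31.4 − 5 = 47.1 − 14.809 − 5 = 27.291 cmH2O.
R = 27.291 / 1.05 = 25.991 cmH2O·s/L.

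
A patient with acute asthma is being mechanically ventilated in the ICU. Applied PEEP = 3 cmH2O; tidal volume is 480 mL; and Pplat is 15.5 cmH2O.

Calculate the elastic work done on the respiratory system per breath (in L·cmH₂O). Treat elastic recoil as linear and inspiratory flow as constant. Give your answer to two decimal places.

Elastic work ≈ ½ × (Pplat − PEEP) × Vt = 0.5 × (15.5 − 3) × 0.480 L = 0.5 × 12.5 × 0.480 = 3.0 L·cmH2O.

3.00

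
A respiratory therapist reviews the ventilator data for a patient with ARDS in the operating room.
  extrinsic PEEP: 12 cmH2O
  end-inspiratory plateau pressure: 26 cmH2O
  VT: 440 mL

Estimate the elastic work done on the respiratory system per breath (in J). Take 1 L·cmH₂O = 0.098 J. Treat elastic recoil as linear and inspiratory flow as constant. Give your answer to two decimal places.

Elastic work ≈ ½ × (Pplat − PEEP) × Vt = 0.5 × (26 − 12) × 0.440 L = 0.5 × 14.0 × 0.440 = 3.08 L·cmH2O.
× 0.098 J/(L·cmH2O) → 0.3018 J.

0.30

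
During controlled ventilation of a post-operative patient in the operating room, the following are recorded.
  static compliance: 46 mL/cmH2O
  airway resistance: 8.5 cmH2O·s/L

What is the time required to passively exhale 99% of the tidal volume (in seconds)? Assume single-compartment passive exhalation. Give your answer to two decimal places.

1.80

τ = R × C = 8.5 × 46 mL/cmH2O = 8.5 × 0.046 L/cmH2O = 0.391 s.
Exhaled fraction f = 1 − e^(−t/τ) → t = −τ·ln(1 − f) = −0.391·ln(0.01) = 1.801 s.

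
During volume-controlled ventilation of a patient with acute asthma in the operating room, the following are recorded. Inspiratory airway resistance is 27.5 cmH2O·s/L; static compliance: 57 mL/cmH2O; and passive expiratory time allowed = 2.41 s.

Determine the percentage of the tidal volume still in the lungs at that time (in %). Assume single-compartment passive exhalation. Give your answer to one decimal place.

21.5

τ = R × C = 27.5 × 57 mL/cmH2O = 27.5 × 0.057 L/cmH2O = 1.568 s.
Passive exhalation: V(t)/V₀ = e^(−t/τ) = e^(−2.41/1.568) = 0.215.
Fraction remaining = 0.215 → 21.5%.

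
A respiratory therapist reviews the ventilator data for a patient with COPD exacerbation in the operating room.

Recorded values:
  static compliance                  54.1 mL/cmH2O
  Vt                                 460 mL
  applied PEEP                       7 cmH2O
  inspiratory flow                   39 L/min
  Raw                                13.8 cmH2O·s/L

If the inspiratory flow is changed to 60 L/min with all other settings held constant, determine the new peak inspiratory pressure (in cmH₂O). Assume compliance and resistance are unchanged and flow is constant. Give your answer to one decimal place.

29.3

Flow: 39 L/min ÷ 60 = 0.65 L/s.
New flow: 60 L/min ÷ 60 = 1 L/s.
PIP = Vt/C + R·V̇ + PEEP (constant-flow equation of motion).
Only the resistive term changes: ΔPIP = R × ΔV̇ = 13.8 × (1 − 0.65) = 13.8 × 0.35 = 4.83 cmH2O.
Original PIP = 460/54.1 + 13.8×0.65 + 7 = 24.473 cmH2O; new PIP = 24.473 + (4.83) = 29.303 cmH2O.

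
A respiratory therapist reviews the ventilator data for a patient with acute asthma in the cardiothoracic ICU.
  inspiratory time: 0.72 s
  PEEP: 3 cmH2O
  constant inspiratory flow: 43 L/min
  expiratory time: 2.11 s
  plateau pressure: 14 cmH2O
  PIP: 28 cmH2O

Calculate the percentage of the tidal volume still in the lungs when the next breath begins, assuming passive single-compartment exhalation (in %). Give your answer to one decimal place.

10.0

Flow: 43 L/min ÷ 60 = 0.7167 L/s.
Vt = flow × Ti = 0.7167 L/s × 0.72 s × 1000 mL/L = 516.02 mL.
R = (PIP − Pplat)/V̇ = (28 − 14) / 0.7167 = 14.0/0.7167 = 19.534 cmH2O·s/L.
C = Vt/(Pplat − PEEP) = 516.02 / (14 − 3) = 516.02/11.0 = 46.911 mL/cmH2O.
τ = R × C = 19.534 × 0.04691 L/cmH2O = 0.9163 s.
Fraction remaining at end-expiration = e^(−Te/τ) = e^(−2.11/0.9163) = 0.09998 → 9.998%.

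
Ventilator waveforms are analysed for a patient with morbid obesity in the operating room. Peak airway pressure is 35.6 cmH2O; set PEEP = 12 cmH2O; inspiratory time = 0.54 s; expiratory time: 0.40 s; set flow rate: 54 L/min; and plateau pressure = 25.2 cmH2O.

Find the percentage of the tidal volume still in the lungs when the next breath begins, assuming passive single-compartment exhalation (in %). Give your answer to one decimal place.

Flow: 54 L/min ÷ 60 = 0.9 L/s.
Vt = flow × Ti = 0.9 L/s × 0.54 s × 1000 mL/L = 486.0 mL.
R = (PIP − Pplat)/V̇ = (35.6 − 25.2) / 0.9 = 10.4/0.9 = 11.556 cmH2O·s/L.
C = Vt/(Pplat − PEEP) = 486.0 / (25.2 − 12) = 486.0/13.2 = 36.818 mL/cmH2O.
τ = R × C = 11.556 × 0.03682 L/cmH2O = 0.4255 s.
Fraction remaining at end-expiration = e^(−Te/τ) = e^(−0.40/0.4255) = 0.3906 → 39.06%.

39.1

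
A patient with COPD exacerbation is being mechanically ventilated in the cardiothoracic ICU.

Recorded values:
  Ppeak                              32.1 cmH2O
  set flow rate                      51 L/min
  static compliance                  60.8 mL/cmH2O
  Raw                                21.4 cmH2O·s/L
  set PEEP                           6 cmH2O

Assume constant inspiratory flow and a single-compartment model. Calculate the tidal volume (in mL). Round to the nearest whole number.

Flow: 51 L/min ÷ 60 = 0.85 L/s.
Equation of motion (constant flow): PIP = Vt/C + R·V̇ + PEEP.
Vt/C = PIP − R·V̇ − PEEP = 32.1 − 18.19 − 6 = 7.91 cmH2O.
Vt = C × 7.91 = 60.8 × 7.91 = 480.93 mL.

481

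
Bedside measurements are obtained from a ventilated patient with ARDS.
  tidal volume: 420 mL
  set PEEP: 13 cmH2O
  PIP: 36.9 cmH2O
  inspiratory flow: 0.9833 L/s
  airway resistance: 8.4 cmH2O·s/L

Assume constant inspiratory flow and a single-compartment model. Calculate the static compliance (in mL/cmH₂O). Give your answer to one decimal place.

Equation of motion (constant flow): PIP = Vt/C + R·V̇ + PEEP.
Vt/C = PIP − R·V̇ − PEEP = 36.9 − 8.4×0.9833 − 13 = 36.9 − 8.26 − 13 = 15.64 cmH2O.
C = Vt / 15.64 = 420 / 15.64 = 26.854 mL/cmH2O.

26.9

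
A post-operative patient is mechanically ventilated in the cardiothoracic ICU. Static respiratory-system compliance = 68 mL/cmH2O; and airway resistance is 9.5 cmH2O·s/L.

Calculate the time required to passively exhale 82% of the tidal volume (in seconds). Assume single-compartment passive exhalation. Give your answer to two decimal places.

τ = R × C = 9.5 × 68 mL/cmH2O = 9.5 × 0.068 L/cmH2O = 0.646 s.
Exhaled fraction f = 1 − e^(−t/τ) → t = −τ·ln(1 − f) = −0.646·ln(0.18) = 1.108 s.

1.11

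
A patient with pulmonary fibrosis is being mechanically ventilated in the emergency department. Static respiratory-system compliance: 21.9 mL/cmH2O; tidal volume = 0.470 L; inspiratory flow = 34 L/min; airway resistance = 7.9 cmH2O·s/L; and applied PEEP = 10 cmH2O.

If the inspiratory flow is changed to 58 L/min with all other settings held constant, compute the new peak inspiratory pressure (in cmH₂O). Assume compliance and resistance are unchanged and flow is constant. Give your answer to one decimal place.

Flow: 34 L/min ÷ 60 = 0.5667 L/s.
New flow: 58 L/min ÷ 60 = 0.9667 L/s.
PIP = Vt/C + R·V̇ + PEEP (constant-flow equation of motion).
Only the resistive term changes: ΔPIP = R × ΔV̇ = 7.9 × (0.9667 − 0.5667) = 7.9 × 0.4 = 3.16 cmH2O.
Original PIP = 470/21.9 + 7.9×0.5667 + 10 = 35.938 cmH2O; new PIP = 35.938 + (3.16) = 39.098 cmH2O.

39.1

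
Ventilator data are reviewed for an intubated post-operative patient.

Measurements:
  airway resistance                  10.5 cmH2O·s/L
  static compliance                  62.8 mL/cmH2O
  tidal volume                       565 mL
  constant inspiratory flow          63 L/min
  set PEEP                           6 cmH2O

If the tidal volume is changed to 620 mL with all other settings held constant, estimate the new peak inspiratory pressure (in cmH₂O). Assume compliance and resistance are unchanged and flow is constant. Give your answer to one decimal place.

Flow: 63 L/min ÷ 60 = 1.05 L/s.
PIP = Vt/C + R·V̇ + PEEP (constant-flow equation of motion).
Only the elastic term changes: ΔPIP = ΔVt / C = (620 − 565) / 62.8 = 0.8758 cmH2O.
Original PIP = 565/62.8 + 10.5×1.05 + 6 = 26.022 cmH2O; new PIP = 26.022 + (0.8758) = 26.898 cmH2O.

26.9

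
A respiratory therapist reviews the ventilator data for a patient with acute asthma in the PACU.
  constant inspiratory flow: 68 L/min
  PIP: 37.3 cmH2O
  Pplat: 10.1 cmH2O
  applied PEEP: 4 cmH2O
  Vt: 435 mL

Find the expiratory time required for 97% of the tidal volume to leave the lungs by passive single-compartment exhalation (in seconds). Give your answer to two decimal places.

6.00

Flow: 68 L/min ÷ 60 = 1.1333 L/s.
R = (PIP − Pplat)/V̇ = (37.3 − 10.1) / 1.1333 = 27.2/1.1333 = 24.001 cmH2O·s/L.
C = Vt/(Pplat − PEEP) = 435.0 / (10.1 − 4) = 435.0/6.1 = 71.311 mL/cmH2O.
τ = R × C = 24.001 × 0.07131 L/cmH2O = 1.712 s.
t = −τ·ln(1 − 0.97) = −1.712·ln(0.03) = 6.003 s.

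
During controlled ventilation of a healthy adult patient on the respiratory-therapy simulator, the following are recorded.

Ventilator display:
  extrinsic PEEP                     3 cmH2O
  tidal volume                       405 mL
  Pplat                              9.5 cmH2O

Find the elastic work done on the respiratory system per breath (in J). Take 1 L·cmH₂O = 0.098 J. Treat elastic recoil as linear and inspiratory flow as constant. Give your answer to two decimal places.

0.13

Elastic work ≈ ½ × (Pplat − PEEP) × Vt = 0.5 × (9.5 − 3) × 0.405 L = 0.5 × 6.5 × 0.405 = 1.316 L·cmH2O.
× 0.098 J/(L·cmH2O) → 0.129 J.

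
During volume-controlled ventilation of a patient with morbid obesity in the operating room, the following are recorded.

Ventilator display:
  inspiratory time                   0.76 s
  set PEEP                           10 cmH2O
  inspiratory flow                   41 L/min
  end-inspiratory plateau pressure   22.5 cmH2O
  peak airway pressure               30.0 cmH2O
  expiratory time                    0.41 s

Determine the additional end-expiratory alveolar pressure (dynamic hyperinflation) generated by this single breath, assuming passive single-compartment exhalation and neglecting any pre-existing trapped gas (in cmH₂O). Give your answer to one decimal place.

5.1

Flow: 41 L/min ÷ 60 = 0.6833 L/s.
Vt = flow × Ti = 0.6833 L/s × 0.76 s × 1000 mL/L = 519.31 mL.
R = (PIP − Pplat)/V̇ = (30.0 − 22.5) / 0.6833 = 7.5/0.6833 = 10.976 cmH2O·s/L.
C = Vt/(Pplat − PEEP) = 519.31 / (22.5 − 10) = 519.31/12.5 = 41.545 mL/cmH2O.
τ = R × C = 10.976 × 0.04155 L/cmH2O = 0.4561 s.
Fraction remaining = e^(−Te/τ) = e^(−0.41/0.4561) = 0.407; trapped volume = 519.31 × 0.407 = 211.36 mL.
Additional alveolar pressure from trapping ≈ V_trapped / C = 211.36 / 41.545 = 5.087 cmH2O.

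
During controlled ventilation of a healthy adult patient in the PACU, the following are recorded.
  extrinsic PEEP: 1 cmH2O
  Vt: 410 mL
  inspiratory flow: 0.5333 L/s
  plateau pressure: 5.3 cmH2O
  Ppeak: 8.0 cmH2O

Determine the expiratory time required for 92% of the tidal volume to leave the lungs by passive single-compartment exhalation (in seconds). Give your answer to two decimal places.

1.22

R = (PIP − Pplat)/V̇ = (8.0 − 5.3) / 0.5333 = 2.7/0.5333 = 5.063 cmH2O·s/L.
C = Vt/(Pplat − PEEP) = 410.0 / (5.3 − 1) = 410.0/4.3 = 95.349 mL/cmH2O.
τ = R × C = 5.063 × 0.09535 L/cmH2O = 0.4828 s.
t = −τ·ln(1 − 0.92) = −0.4828·ln(0.08) = 1.219 s.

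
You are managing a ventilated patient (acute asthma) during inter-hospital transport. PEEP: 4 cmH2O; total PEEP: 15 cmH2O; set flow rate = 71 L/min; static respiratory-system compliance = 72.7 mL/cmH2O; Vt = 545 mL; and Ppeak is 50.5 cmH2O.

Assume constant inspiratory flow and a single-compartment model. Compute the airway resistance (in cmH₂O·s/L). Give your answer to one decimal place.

Flow: 71 L/min ÷ 60 = 1.1833 L/s.
Total PEEP = 15 cmH2O (set 4 + intrinsic 11); this is the baseline alveolar pressure.
Equation of motion (constant flow): PIP = Vt/C + R·V̇ + PEEP.
R·V̇ = PIP − Vt/C − PEEP = 50.5 − 545/72.7 − 15 = 50.5 − 7.497 − 15 = 28.003 cmH2O.
R = 28.003 / 1.1833 = 23.665 cmH2O·s/L.

23.7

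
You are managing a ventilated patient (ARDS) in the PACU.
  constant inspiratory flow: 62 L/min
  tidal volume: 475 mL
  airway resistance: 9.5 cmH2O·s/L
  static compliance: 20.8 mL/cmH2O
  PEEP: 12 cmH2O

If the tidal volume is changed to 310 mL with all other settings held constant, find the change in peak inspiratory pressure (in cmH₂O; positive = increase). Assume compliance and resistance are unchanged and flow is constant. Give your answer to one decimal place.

PIP = Vt/C + R·V̇ + PEEP (constant-flow equation of motion).
Only the elastic term changes: ΔPIP = ΔVt / C = (310 − 475) / 20.8 = -7.933 cmH2O.

-7.9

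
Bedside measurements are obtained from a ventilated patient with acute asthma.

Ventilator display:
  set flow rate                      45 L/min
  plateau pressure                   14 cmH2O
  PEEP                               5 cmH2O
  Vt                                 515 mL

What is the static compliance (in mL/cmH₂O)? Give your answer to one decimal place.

57.2

Cstat = Vt / (Pplat − PEEP) = 515 / (14 − 5) = 515 / 9.0 = 57.222 mL/cmH2O.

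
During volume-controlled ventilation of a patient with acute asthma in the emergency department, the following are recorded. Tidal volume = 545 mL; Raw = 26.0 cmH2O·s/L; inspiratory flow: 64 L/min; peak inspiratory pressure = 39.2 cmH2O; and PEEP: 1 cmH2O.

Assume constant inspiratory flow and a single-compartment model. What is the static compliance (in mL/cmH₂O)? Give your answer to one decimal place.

Flow: 64 L/min ÷ 60 = 1.0667 L/s.
Equation of motion (constant flow): PIP = Vt/C + R·V̇ + PEEP.
Vt/C = PIP − R·V̇ − PEEP = 39.2 − 26.0×1.0667 − 1 = 39.2 − 27.734 − 1 = 10.466 cmH2O.
C = Vt / 10.466 = 545 / 10.466 = 52.073 mL/cmH2O.

52.1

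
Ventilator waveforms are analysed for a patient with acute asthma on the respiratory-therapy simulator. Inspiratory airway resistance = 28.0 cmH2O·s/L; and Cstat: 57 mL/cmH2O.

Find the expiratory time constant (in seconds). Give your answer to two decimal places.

1.60

τ = R × C = 28.0 × 57 mL/cmH2O = 28.0 × 0.057 L/cmH2O = 1.596 s.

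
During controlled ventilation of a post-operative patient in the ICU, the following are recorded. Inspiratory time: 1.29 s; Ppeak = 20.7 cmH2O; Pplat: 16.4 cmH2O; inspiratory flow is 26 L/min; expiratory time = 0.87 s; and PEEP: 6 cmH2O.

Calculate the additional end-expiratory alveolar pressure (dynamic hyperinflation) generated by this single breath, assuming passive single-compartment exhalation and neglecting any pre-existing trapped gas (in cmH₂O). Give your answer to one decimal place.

Flow: 26 L/min ÷ 60 = 0.4333 L/s.
Vt = flow × Ti = 0.4333 L/s × 1.29 s × 1000 mL/L = 558.96 mL.
R = (PIP − Pplat)/V̇ = (20.7 − 16.4) / 0.4333 = 4.3/0.4333 = 9.924 cmH2O·s/L.
C = Vt/(Pplat − PEEP) = 558.96 / (16.4 − 6) = 558.96/10.4 = 53.746 mL/cmH2O.
τ = R × C = 9.924 × 0.05375 L/cmH2O = 0.5334 s.
Fraction remaining = e^(−Te/τ) = e^(−0.87/0.5334) = 0.1957; trapped volume = 558.96 × 0.1957 = 109.39 mL.
Additional alveolar pressure from trapping ≈ V_trapped / C = 109.39 / 53.746 = 2.035 cmH2O.

2.0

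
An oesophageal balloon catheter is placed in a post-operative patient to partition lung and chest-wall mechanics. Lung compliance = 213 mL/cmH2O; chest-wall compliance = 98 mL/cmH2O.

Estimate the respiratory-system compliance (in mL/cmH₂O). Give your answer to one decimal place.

67.1

Lung and chest wall are elastances in series: 1/Crs = 1/CL + 1/Ccw.
1/Crs = 1/213 + 1/98 = 0.0149.
Crs = 67.114 mL/cmH2O.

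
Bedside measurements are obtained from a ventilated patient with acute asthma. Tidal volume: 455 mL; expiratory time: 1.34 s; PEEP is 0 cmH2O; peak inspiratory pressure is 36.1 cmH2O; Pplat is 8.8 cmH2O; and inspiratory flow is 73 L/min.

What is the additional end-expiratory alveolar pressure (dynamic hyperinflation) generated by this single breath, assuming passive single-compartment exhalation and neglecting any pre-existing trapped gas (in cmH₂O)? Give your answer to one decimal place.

2.8

Flow: 73 L/min ÷ 60 = 1.2167 L/s.
R = (PIP − Pplat)/V̇ = (36.1 − 8.8) / 1.2167 = 27.3/1.2167 = 22.438 cmH2O·s/L.
C = Vt/(Pplat − PEEP) = 455.0 / (8.8 − 0) = 455.0/8.8 = 51.705 mL/cmH2O.
τ = R × C = 22.438 × 0.05171 L/cmH2O = 1.16 s.
Fraction remaining = e^(−Te/τ) = e^(−1.34/1.16) = 0.315; trapped volume = 455.0 × 0.315 = 143.33 mL.
Additional alveolar pressure from trapping ≈ V_trapped / C = 143.33 / 51.705 = 2.772 cmH2O.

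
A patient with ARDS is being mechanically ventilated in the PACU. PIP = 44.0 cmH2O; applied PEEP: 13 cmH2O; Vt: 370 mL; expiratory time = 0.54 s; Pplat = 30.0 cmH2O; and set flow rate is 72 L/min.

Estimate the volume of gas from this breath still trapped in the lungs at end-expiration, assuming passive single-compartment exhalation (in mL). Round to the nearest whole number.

44

Flow: 72 L/min ÷ 60 = 1.2 L/s.
R = (PIP − Pplat)/V̇ = (44.0 − 30.0) / 1.2 = 14.0/1.2 = 11.667 cmH2O·s/L.
C = Vt/(Pplat − PEEP) = 370.0 / (30.0 − 13) = 370.0/17.0 = 21.765 mL/cmH2O.
τ = R × C = 11.667 × 0.02177 L/cmH2O = 0.254 s.
Fraction remaining = e^(−Te/τ) = e^(−0.54/0.254) = 0.1193.
Trapped volume = 370.0 × 0.1193 = 44.141 mL.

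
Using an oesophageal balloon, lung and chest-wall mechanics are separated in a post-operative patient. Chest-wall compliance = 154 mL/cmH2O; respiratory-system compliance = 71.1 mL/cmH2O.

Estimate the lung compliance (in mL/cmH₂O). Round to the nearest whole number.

132

1/CL = 1/Crs − 1/Ccw.
1/CL = 1/71.1 − 1/154 = 0.007571.
CL = 132.08 mL/cmH2O.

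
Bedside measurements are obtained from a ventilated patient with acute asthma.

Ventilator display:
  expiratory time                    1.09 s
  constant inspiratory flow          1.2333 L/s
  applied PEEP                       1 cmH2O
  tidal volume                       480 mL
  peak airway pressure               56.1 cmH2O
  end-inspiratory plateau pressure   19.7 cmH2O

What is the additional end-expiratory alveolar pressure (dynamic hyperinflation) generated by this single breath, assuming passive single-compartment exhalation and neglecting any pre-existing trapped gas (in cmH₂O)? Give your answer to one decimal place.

R = (PIP − Pplat)/V̇ = (56.1 − 19.7) / 1.2333 = 36.4/1.2333 = 29.514 cmH2O·s/L.
C = Vt/(Pplat − PEEP) = 480.0 / (19.7 − 1) = 480.0/18.7 = 25.668 mL/cmH2O.
τ = R × C = 29.514 × 0.02567 L/cmH2O = 0.7576 s.
Fraction remaining = e^(−Te/τ) = e^(−1.09/0.7576) = 0.2372; trapped volume = 480.0 × 0.2372 = 113.86 mL.
Additional alveolar pressure from trapping ≈ V_trapped / C = 113.86 / 25.668 = 4.436 cmH2O.

4.4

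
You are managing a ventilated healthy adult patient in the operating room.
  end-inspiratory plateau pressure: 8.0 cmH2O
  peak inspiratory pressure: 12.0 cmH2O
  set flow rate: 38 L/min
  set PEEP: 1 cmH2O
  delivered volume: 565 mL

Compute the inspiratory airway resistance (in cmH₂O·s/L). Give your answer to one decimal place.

Flow: 38 L/min ÷ 60 = 0.6333 L/s.
Raw = (PIP − Pplat) / flow = (12.0 − 8.0) / 0.6333 = 4.0 / 0.6333 = 6.316 cmH2O·s/L.

6.3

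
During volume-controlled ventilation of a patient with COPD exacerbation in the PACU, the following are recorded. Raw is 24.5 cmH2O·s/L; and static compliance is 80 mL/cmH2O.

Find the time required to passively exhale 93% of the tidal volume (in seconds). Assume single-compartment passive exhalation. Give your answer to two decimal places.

τ = R × C = 24.5 × 80 mL/cmH2O = 24.5 × 0.080 L/cmH2O = 1.96 s.
Exhaled fraction f = 1 − e^(−t/τ) → t = −τ·ln(1 − f) = −1.96·ln(0.07) = 5.212 s.

5.21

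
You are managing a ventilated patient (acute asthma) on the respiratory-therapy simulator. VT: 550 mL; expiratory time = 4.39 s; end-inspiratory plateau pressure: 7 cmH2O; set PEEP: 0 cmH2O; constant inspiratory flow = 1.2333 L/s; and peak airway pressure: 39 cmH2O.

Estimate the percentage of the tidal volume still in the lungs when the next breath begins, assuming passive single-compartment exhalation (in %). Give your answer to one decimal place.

11.6

R = (PIP − Pplat)/V̇ = (39 − 7) / 1.2333 = 32.0/1.2333 = 25.947 cmH2O·s/L.
C = Vt/(Pplat − PEEP) = 550.0 / (7 − 0) = 550.0/7.0 = 78.571 mL/cmH2O.
τ = R × C = 25.947 × 0.07857 L/cmH2O = 2.039 s.
Fraction remaining at end-expiration = e^(−Te/τ) = e^(−4.39/2.039) = 0.1161 → 11.61%.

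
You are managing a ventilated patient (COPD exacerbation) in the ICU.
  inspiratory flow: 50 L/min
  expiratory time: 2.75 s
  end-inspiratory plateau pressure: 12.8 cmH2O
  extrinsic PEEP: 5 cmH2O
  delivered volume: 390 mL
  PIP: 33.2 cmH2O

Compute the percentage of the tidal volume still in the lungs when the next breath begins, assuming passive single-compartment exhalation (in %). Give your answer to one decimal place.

Flow: 50 L/min ÷ 60 = 0.8333 L/s.
R = (PIP − Pplat)/V̇ = (33.2 − 12.8) / 0.8333 = 20.4/0.8333 = 24.481 cmH2O·s/L.
C = Vt/(Pplat − PEEP) = 390.0 / (12.8 − 5) = 390.0/7.8 = 50.0 mL/cmH2O.
τ = R × C = 24.481 × 0.05 L/cmH2O = 1.224 s.
Fraction remaining at end-expiration = e^(−Te/τ) = e^(−2.75/1.224) = 0.1057 → 10.57%.

10.6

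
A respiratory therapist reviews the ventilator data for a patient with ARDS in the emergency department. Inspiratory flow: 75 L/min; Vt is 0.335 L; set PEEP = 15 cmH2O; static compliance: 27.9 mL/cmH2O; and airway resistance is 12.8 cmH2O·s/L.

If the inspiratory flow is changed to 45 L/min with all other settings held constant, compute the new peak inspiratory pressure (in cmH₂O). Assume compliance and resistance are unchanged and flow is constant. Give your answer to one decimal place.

36.6

Flow: 75 L/min ÷ 60 = 1.25 L/s.
New flow: 45 L/min ÷ 60 = 0.75 L/s.
PIP = Vt/C + R·V̇ + PEEP (constant-flow equation of motion).
Only the resistive term changes: ΔPIP = R × ΔV̇ = 12.8 × (0.75 − 1.25) = 12.8 × -0.5 = -6.4 cmH2O.
Original PIP = 335/27.9 + 12.8×1.25 + 15 = 43.007 cmH2O; new PIP = 43.007 + (-6.4) = 36.607 cmH2O.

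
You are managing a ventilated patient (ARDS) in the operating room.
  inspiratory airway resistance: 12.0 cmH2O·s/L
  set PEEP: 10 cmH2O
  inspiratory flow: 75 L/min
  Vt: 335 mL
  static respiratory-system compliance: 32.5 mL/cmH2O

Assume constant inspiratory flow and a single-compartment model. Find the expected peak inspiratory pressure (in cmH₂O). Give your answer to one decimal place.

Flow: 75 L/min ÷ 60 = 1.25 L/s.
Equation of motion (constant flow): PIP = Vt/C + R·V̇ + PEEP.
PIP = 335/32.5 + 12.0×1.25 + 10 = 10.308 + 15.0 + 10 = 35.308 cmH2O.

35.3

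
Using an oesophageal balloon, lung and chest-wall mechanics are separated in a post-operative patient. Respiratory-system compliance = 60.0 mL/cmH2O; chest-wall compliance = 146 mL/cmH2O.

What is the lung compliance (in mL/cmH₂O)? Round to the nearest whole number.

102

1/CL = 1/Crs − 1/Ccw.
1/CL = 1/60.0 − 1/146 = 0.009817.
CL = 101.86 mL/cmH2O.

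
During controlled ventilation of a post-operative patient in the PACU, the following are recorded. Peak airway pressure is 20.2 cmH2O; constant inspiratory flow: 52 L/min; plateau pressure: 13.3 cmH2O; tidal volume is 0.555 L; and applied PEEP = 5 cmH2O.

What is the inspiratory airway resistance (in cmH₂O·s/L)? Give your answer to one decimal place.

Flow: 52 L/min ÷ 60 = 0.8667 L/s.
Raw = (PIP − Pplat) / flow = (20.2 − 13.3) / 0.8667 = 6.9 / 0.8667 = 7.961 cmH2O·s/L.

8.0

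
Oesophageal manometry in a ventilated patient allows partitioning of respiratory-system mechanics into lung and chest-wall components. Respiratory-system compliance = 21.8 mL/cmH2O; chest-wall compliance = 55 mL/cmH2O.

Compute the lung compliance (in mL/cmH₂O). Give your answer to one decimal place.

1/CL = 1/Crs − 1/Ccw.
1/CL = 1/21.8 − 1/55 = 0.02769.
CL = 36.114 mL/cmH2O.

36.1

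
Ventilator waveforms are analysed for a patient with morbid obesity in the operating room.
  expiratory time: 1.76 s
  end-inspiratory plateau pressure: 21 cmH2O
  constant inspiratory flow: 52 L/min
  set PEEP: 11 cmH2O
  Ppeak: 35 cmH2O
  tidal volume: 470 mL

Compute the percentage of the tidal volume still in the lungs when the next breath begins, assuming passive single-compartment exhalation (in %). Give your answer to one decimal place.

Flow: 52 L/min ÷ 60 = 0.8667 L/s.
R = (PIP − Pplat)/V̇ = (35 − 21) / 0.8667 = 14.0/0.8667 = 16.153 cmH2O·s/L.
C = Vt/(Pplat − PEEP) = 470.0 / (21 − 11) = 470.0/10.0 = 47.0 mL/cmH2O.
τ = R × C = 16.153 × 0.047 L/cmH2O = 0.7592 s.
Fraction remaining at end-expiration = e^(−Te/τ) = e^(−1.76/0.7592) = 0.09845 → 9.845%.

9.8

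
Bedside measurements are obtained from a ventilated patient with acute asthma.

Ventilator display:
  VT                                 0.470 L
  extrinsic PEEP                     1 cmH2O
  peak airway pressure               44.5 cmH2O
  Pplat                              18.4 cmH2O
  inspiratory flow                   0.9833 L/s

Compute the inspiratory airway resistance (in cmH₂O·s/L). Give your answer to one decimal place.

26.5

Raw = (PIP − Pplat) / flow = (44.5 − 18.4) / 0.9833 = 26.1 / 0.9833 = 26.543 cmH2O·s/L.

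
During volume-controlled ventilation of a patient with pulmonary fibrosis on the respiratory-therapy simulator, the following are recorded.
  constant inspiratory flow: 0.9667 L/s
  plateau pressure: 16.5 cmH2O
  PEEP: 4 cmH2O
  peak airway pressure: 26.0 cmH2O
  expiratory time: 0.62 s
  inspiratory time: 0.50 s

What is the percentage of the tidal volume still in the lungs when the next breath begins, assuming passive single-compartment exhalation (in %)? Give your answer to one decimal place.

19.6

Vt = flow × Ti = 0.9667 L/s × 0.50 s × 1000 mL/L = 483.35 mL.
R = (PIP − Pplat)/V̇ = (26.0 − 16.5) / 0.9667 = 9.5/0.9667 = 9.827 cmH2O·s/L.
C = Vt/(Pplat − PEEP) = 483.35 / (16.5 − 4) = 483.35/12.5 = 38.668 mL/cmH2O.
τ = R × C = 9.827 × 0.03867 L/cmH2O = 0.38 s.
Fraction remaining at end-expiration = e^(−Te/τ) = e^(−0.62/0.38) = 0.1956 → 19.56%.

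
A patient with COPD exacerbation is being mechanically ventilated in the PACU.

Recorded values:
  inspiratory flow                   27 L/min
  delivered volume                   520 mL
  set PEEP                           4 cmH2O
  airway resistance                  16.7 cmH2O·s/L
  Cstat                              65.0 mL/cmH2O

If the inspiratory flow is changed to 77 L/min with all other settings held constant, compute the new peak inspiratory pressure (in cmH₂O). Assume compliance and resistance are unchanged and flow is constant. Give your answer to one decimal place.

33.4

Flow: 27 L/min ÷ 60 = 0.45 L/s.
New flow: 77 L/min ÷ 60 = 1.2833 L/s.
PIP = Vt/C + R·V̇ + PEEP (constant-flow equation of motion).
Only the resistive term changes: ΔPIP = R × ΔV̇ = 16.7 × (1.2833 − 0.45) = 16.7 × 0.8333 = 13.916 cmH2O.
Original PIP = 520/65.0 + 16.7×0.45 + 4 = 19.515 cmH2O; new PIP = 19.515 + (13.916) = 33.431 cmH2O.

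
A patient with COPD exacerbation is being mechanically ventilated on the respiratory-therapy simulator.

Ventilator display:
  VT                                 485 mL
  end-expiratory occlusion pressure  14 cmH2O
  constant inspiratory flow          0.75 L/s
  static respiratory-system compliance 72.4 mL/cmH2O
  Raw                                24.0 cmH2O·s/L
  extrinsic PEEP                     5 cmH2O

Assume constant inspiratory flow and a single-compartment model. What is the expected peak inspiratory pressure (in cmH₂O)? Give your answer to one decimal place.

Total PEEP = 14 cmH2O (set 5 + intrinsic 9); this is the baseline alveolar pressure.
Equation of motion (constant flow): PIP = Vt/C + R·V̇ + PEEP.
PIP = 485/72.4 + 24.0×0.75 + 14 = 6.699 + 18.0 + 14 = 38.699 cmH2O.

38.7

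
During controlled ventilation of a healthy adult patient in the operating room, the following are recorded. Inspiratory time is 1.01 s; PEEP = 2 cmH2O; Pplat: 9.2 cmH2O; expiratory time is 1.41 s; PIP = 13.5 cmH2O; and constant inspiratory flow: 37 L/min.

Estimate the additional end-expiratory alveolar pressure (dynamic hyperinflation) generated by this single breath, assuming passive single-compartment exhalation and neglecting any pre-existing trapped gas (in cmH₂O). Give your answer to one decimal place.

0.7

Flow: 37 L/min ÷ 60 = 0.6167 L/s.
Vt = flow × Ti = 0.6167 L/s × 1.01 s × 1000 mL/L = 622.87 mL.
R = (PIP − Pplat)/V̇ = (13.5 − 9.2) / 0.6167 = 4.3/0.6167 = 6.973 cmH2O·s/L.
C = Vt/(Pplat − PEEP) = 622.87 / (9.2 − 2) = 622.87/7.2 = 86.51 mL/cmH2O.
τ = R × C = 6.973 × 0.08651 L/cmH2O = 0.6032 s.
Fraction remaining = e^(−Te/τ) = e^(−1.41/0.6032) = 0.09657; trapped volume = 622.87 × 0.09657 = 60.151 mL.
Additional alveolar pressure from trapping ≈ V_trapped / C = 60.151 / 86.51 = 0.6953 cmH2O.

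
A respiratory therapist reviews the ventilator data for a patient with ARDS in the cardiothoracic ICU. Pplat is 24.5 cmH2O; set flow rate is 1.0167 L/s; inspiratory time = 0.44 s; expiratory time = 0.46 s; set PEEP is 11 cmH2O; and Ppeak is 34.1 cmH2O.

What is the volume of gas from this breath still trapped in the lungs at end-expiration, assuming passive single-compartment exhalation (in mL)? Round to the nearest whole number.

103

Vt = flow × Ti = 1.0167 L/s × 0.44 s × 1000 mL/L = 447.35 mL.
R = (PIP − Pplat)/V̇ = (34.1 − 24.5) / 1.0167 = 9.6/1.0167 = 9.442 cmH2O·s/L.
C = Vt/(Pplat − PEEP) = 447.35 / (24.5 − 11) = 447.35/13.5 = 33.137 mL/cmH2O.
τ = R × C = 9.442 × 0.03314 L/cmH2O = 0.3129 s.
Fraction remaining = e^(−Te/τ) = e^(−0.46/0.3129) = 0.2299.
Trapped volume = 447.35 × 0.2299 = 102.85 mL.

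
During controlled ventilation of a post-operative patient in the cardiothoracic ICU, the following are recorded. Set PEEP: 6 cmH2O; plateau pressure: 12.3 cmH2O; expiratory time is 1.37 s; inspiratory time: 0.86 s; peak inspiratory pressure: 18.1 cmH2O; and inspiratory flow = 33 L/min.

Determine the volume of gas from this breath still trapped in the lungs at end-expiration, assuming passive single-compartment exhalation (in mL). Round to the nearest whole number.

84

Flow: 33 L/min ÷ 60 = 0.55 L/s.
Vt = flow × Ti = 0.55 L/s × 0.86 s × 1000 mL/L = 473.0 mL.
R = (PIP − Pplat)/V̇ = (18.1 − 12.3) / 0.55 = 5.8/0.55 = 10.545 cmH2O·s/L.
C = Vt/(Pplat − PEEP) = 473.0 / (12.3 − 6) = 473.0/6.3 = 75.079 mL/cmH2O.
τ = R × C = 10.545 × 0.07508 L/cmH2O = 0.7917 s.
Fraction remaining = e^(−Te/τ) = e^(−1.37/0.7917) = 0.1772.
Trapped volume = 473.0 × 0.1772 = 83.816 mL.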